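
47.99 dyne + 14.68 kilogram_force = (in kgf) 14.68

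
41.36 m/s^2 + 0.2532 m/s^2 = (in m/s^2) 41.61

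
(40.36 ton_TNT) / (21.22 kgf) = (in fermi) 8.115e+23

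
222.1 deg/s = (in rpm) 37.02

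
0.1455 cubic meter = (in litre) 145.5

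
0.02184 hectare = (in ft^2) 2351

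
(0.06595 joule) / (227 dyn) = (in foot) 95.32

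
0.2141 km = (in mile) 0.133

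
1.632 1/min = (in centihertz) 2.72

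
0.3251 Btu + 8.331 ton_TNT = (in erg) 3.486e+17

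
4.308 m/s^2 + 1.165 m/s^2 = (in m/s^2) 5.473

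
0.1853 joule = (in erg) 1.853e+06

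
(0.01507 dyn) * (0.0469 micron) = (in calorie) 1.689e-15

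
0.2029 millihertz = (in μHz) 202.9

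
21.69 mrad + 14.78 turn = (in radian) 92.89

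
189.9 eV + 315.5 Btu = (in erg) 3.329e+12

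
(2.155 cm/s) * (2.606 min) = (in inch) 132.7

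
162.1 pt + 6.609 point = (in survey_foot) 0.1953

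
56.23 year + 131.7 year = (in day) 6.859e+04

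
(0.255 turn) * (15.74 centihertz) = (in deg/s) 14.45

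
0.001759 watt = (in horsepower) 2.359e-06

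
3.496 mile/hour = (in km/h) 5.626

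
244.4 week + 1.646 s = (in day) 1711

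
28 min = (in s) 1680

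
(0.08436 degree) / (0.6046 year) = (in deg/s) 4.424e-09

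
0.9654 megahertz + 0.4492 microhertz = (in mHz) 9.654e+08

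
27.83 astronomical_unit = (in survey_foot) 1.366e+13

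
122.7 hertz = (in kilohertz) 0.1227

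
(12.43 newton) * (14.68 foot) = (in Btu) 0.05272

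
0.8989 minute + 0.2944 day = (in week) 0.04215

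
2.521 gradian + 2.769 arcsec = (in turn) 0.006305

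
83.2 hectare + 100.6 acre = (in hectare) 123.9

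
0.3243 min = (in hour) 0.005405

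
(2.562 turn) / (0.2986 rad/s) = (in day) 0.000624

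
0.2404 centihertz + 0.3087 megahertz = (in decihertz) 3.087e+06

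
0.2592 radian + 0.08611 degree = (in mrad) 260.7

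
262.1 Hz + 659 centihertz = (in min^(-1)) 1.612e+04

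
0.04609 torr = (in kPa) 0.006145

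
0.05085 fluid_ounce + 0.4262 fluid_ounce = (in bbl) 8.874e-05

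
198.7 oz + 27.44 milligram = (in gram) 5633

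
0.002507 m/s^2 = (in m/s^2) 0.002507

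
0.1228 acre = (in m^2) 497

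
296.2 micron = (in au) 1.98e-15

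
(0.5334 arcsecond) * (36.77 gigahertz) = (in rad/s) 9.509e+04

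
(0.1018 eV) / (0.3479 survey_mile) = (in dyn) 2.913e-18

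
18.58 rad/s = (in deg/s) 1065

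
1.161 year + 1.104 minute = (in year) 1.161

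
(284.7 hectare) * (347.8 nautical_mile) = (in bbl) 1.153e+13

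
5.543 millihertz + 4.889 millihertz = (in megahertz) 1.043e-08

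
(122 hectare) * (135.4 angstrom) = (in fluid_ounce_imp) 581.4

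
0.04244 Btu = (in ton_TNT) 1.07e-08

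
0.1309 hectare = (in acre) 0.3235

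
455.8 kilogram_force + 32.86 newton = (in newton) 4503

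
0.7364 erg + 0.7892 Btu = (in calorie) 199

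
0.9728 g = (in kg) 0.0009728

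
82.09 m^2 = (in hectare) 0.008209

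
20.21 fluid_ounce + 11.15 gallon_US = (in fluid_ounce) 1447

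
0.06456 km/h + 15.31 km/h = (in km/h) 15.37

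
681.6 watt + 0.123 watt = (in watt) 681.7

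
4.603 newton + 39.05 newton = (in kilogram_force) 4.451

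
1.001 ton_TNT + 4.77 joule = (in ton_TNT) 1.001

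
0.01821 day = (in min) 26.22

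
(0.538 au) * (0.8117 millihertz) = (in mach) 1.919e+05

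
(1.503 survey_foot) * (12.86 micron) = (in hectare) 5.891e-10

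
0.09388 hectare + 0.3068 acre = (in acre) 0.5388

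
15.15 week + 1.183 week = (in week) 16.33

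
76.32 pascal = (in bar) 0.0007632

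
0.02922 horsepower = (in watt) 21.79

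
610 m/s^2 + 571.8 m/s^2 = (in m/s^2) 1182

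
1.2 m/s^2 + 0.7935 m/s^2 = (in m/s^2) 1.994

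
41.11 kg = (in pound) 90.63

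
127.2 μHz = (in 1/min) 0.007632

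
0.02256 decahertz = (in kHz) 0.0002256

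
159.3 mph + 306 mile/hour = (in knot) 404.3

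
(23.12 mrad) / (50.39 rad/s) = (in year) 1.455e-11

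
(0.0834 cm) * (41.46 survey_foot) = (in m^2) 0.01054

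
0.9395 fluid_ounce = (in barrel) 0.0001748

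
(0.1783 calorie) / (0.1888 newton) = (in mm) 3951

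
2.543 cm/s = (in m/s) 0.02543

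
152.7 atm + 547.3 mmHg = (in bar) 155.5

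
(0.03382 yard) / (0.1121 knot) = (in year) 1.7e-08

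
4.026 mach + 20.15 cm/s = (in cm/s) 1.371e+05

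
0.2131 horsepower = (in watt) 158.9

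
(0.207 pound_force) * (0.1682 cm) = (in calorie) 0.0003702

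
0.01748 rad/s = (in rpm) 0.1669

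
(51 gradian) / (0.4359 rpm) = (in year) 5.565e-07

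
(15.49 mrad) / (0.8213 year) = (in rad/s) 5.981e-10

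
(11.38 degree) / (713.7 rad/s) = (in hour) 7.73e-08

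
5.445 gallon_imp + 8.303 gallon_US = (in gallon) 14.84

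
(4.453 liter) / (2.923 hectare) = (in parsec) 4.937e-24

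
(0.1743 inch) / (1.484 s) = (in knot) 0.005799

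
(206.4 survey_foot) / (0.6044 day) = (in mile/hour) 0.002695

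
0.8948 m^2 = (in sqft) 9.632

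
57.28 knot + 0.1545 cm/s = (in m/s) 29.47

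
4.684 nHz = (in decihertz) 4.684e-08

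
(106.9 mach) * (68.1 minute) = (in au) 0.0009942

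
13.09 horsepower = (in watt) 9761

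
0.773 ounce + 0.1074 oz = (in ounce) 0.8804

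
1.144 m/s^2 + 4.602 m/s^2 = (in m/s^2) 5.746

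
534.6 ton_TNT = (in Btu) 2.12e+09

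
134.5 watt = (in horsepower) 0.1804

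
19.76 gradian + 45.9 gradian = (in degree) 59.09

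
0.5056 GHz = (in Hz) 5.056e+08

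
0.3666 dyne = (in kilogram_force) 3.738e-07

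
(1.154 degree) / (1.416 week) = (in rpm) 2.246e-07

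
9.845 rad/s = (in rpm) 94.01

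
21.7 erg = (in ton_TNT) 5.186e-16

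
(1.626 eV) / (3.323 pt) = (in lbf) 4.996e-17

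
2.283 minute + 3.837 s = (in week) 0.0002328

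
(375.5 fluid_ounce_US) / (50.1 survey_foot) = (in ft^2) 0.007828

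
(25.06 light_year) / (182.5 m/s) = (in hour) 3.609e+11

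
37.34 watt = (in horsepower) 0.05007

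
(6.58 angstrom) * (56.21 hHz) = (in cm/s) 0.0003699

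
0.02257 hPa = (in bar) 2.257e-05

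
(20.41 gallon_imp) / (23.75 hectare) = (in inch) 1.538e-05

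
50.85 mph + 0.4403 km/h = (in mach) 0.06712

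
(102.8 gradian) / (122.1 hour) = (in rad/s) 3.674e-06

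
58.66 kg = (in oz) 2069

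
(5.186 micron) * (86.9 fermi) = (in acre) 1.114e-22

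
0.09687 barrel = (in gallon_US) 4.069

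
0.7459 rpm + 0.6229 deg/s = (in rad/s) 0.08898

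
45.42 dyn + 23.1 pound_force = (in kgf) 10.48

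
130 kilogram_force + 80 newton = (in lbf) 304.6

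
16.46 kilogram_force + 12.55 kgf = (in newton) 284.5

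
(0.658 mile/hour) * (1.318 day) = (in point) 9.495e+07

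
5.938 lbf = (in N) 26.41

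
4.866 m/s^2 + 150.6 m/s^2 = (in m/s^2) 155.5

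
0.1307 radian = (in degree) 7.489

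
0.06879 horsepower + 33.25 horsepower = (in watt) 2.485e+04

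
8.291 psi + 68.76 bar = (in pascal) 6.933e+06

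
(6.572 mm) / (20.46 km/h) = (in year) 3.667e-11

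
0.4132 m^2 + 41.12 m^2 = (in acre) 0.01026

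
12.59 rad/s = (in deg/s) 721.4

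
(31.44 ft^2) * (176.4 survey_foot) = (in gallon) 4.149e+04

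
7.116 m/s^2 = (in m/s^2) 7.116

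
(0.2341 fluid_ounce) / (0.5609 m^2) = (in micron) 12.34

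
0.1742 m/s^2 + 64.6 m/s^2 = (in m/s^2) 64.77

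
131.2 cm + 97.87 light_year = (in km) 9.259e+14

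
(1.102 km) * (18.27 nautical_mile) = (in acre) 9214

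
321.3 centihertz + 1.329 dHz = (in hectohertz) 0.03346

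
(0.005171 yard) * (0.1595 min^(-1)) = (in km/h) 4.525e-05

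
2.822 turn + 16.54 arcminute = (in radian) 17.74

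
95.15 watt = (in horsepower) 0.1276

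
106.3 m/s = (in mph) 237.8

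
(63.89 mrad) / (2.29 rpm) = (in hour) 7.401e-05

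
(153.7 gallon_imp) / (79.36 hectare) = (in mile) 5.471e-10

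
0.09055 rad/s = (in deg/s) 5.188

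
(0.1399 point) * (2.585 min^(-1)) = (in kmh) 7.655e-06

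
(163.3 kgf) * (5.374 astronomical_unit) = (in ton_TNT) 3.077e+05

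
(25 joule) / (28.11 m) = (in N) 0.8894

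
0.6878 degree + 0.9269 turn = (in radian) 5.836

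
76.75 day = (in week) 10.96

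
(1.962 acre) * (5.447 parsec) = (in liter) 1.335e+24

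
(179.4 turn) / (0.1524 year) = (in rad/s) 0.0002345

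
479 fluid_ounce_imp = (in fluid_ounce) 460.2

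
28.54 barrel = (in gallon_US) 1199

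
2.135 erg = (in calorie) 5.103e-08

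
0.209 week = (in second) 1.264e+05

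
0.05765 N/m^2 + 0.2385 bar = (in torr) 178.9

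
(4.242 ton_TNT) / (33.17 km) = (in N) 5.351e+05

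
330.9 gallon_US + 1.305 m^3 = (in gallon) 675.6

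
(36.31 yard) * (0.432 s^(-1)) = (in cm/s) 1434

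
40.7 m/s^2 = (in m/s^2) 40.7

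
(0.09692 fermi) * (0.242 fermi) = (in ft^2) 2.525e-31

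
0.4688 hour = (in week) 0.00279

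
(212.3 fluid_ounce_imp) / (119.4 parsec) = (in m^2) 1.637e-21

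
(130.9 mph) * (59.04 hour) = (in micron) 1.244e+13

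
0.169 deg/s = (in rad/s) 0.00295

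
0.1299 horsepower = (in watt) 96.87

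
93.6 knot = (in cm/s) 4815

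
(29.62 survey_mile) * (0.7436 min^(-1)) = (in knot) 1148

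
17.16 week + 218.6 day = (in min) 4.878e+05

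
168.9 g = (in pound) 0.3724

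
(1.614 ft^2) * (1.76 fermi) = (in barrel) 1.66e-15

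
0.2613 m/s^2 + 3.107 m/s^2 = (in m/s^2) 3.368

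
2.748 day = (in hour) 65.95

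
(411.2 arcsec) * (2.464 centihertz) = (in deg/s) 0.002814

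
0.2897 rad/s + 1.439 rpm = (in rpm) 4.205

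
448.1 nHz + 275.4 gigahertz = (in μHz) 2.754e+17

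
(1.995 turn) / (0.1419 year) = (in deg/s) 0.0001605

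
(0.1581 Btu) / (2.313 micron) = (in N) 7.212e+07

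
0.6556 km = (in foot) 2151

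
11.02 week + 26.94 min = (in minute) 1.111e+05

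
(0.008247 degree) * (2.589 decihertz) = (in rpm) 0.0003559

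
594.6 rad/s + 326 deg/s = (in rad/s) 600.3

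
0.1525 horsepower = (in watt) 113.7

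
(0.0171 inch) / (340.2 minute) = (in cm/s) 2.128e-06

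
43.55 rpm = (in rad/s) 4.561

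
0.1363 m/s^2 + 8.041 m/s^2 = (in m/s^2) 8.177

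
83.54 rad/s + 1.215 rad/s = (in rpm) 809.4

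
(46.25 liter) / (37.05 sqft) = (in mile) 8.349e-06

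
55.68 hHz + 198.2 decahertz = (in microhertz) 7.55e+09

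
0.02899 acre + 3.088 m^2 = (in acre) 0.02975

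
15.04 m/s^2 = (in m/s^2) 15.04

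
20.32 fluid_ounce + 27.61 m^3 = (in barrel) 173.7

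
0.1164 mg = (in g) 0.0001164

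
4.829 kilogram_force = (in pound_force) 10.65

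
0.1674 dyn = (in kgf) 1.707e-07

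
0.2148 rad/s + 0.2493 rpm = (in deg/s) 13.8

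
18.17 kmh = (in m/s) 5.047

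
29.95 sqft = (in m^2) 2.782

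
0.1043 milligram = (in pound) 2.299e-07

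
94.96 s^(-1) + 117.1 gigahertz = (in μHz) 1.171e+17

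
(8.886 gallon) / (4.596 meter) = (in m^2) 0.007319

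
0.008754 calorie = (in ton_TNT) 8.754e-12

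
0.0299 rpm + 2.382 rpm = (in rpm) 2.412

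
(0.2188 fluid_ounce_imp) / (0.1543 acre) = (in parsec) 3.226e-25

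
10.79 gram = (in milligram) 1.079e+04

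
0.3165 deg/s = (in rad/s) 0.005524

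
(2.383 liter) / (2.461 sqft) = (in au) 6.967e-14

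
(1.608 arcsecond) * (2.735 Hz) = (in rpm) 0.0002036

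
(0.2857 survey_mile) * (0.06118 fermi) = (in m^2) 2.813e-14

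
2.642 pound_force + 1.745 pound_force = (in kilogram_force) 1.99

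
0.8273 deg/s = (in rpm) 0.1379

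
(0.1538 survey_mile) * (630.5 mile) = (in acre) 6.206e+04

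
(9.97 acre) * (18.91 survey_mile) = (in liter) 1.228e+12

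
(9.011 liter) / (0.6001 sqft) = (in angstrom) 1.616e+09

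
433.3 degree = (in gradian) 481.4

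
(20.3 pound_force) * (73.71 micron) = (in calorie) 0.001591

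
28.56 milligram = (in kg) 2.856e-05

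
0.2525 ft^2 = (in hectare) 2.346e-06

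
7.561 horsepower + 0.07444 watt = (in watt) 5638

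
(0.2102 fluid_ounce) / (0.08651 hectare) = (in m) 7.186e-09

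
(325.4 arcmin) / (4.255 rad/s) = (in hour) 6.179e-06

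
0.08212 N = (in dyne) 8212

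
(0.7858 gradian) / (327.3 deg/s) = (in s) 0.002161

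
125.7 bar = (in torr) 9.428e+04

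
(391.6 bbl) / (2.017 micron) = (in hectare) 3087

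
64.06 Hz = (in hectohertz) 0.6406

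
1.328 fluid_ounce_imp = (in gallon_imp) 0.0083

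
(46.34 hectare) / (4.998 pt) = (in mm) 2.628e+11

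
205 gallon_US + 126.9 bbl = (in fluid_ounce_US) 7.085e+05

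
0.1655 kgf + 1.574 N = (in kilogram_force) 0.326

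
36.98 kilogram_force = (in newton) 362.6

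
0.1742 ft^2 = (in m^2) 0.01618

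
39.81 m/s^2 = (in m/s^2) 39.81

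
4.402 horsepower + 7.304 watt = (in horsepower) 4.412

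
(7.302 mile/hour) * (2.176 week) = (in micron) 4.296e+12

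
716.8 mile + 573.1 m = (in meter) 1.154e+06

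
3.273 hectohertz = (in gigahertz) 3.273e-07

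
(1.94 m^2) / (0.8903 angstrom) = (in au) 0.1457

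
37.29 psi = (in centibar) 257.1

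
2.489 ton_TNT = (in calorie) 2.489e+09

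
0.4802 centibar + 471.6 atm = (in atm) 471.6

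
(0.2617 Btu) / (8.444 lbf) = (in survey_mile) 0.004568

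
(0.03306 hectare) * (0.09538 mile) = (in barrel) 3.192e+05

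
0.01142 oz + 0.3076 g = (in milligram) 631.4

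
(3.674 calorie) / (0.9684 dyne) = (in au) 1.061e-05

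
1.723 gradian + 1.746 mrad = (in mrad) 28.81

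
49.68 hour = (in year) 0.005671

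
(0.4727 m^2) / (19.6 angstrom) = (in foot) 7.913e+08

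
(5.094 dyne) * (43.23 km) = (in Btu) 0.002087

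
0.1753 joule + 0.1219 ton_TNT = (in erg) 5.1e+15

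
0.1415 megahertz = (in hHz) 1415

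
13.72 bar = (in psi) 199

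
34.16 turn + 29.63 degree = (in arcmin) 7.396e+05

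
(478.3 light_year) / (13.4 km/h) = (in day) 1.407e+13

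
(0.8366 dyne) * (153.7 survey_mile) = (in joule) 2.069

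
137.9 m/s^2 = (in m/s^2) 137.9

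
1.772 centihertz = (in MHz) 1.772e-08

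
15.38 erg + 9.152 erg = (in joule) 2.453e-06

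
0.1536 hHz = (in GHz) 1.536e-08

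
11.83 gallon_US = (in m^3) 0.04478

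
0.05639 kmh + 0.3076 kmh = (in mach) 0.0002969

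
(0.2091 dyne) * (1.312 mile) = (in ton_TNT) 1.055e-12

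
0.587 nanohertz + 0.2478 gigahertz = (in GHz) 0.2478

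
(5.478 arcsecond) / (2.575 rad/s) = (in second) 1.031e-05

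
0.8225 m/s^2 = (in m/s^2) 0.8225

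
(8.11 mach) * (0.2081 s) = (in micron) 5.747e+08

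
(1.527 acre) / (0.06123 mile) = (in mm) 6.271e+04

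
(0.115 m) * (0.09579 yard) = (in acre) 2.489e-06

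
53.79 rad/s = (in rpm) 513.7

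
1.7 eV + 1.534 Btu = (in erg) 1.618e+10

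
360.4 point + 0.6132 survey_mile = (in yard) 1079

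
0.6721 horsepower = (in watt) 501.2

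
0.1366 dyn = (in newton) 1.366e-06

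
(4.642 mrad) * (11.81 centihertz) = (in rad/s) 0.0005482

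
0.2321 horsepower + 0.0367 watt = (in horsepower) 0.2321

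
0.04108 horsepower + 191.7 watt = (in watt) 222.3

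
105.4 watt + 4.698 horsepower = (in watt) 3609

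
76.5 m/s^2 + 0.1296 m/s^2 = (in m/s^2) 76.63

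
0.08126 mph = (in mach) 0.0001067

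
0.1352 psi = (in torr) 6.992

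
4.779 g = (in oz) 0.1686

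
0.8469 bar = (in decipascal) 8.469e+05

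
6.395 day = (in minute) 9209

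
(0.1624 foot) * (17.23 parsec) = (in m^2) 2.632e+16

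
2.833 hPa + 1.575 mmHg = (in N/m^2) 493.3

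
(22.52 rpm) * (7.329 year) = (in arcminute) 1.874e+12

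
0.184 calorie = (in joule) 0.7699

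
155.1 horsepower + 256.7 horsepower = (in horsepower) 411.8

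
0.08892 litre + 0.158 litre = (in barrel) 0.001553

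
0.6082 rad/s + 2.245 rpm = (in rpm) 8.053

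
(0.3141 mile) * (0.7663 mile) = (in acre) 154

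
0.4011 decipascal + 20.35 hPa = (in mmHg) 15.26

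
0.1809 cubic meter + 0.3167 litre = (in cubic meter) 0.1812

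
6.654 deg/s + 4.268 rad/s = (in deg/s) 251.2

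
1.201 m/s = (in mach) 0.003527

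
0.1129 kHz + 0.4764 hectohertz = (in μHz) 1.605e+08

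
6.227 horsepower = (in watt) 4643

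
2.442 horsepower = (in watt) 1821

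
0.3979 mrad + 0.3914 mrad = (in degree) 0.04522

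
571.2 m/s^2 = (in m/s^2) 571.2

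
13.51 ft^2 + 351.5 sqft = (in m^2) 33.91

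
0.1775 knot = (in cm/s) 9.131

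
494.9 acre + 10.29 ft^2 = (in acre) 494.9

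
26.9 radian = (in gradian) 1713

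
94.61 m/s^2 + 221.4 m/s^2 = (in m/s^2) 316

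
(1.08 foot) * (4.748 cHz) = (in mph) 0.03496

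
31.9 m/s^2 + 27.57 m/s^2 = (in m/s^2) 59.47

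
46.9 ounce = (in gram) 1330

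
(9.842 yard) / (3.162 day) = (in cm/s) 0.003294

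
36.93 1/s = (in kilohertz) 0.03693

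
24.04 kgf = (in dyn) 2.358e+07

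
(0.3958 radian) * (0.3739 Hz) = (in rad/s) 0.148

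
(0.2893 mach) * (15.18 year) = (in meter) 4.716e+10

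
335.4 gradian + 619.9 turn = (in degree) 2.235e+05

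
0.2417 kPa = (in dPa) 2417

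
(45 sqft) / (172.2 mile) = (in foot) 4.949e-05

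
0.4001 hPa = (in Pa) 40.01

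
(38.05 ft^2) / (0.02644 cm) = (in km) 13.37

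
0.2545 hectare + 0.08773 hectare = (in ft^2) 3.684e+04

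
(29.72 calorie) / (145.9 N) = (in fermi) 8.523e+14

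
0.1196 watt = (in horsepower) 0.0001604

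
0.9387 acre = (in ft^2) 4.089e+04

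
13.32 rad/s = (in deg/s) 763.2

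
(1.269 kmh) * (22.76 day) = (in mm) 6.932e+08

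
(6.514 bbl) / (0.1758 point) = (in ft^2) 1.797e+05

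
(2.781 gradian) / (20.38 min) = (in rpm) 0.0003411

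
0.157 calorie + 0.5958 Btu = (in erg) 6.293e+09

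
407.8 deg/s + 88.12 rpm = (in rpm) 156.1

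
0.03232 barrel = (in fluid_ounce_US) 173.8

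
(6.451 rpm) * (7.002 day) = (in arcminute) 1.405e+09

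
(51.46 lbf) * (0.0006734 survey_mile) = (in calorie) 59.29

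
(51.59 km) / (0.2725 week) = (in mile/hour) 0.7002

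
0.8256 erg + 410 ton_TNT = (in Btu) 1.626e+09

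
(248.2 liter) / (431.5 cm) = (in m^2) 0.05752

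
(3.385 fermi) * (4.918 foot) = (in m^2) 5.074e-15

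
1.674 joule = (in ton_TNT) 4.001e-10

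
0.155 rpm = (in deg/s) 0.93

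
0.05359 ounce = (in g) 1.519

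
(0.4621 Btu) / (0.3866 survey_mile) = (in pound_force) 0.1762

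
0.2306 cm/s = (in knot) 0.004483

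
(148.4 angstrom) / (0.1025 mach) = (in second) 4.252e-10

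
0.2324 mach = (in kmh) 284.9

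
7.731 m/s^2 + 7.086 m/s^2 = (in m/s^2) 14.82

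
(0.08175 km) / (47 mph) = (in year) 1.234e-07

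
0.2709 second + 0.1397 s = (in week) 6.789e-07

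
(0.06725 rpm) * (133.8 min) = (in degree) 3239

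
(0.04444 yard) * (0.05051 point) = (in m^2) 7.241e-07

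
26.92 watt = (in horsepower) 0.0361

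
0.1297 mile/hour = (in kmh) 0.2087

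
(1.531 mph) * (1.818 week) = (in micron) 7.525e+11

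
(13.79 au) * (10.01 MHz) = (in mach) 6.065e+16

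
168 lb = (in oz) 2688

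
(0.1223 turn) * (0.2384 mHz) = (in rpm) 0.001749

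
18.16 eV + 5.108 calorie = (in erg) 2.137e+08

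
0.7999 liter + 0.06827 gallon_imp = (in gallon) 0.2933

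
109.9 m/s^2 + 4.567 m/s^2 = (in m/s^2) 114.5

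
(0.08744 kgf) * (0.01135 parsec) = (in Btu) 2.846e+11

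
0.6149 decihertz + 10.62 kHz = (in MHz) 0.01062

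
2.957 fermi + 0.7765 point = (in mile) 1.702e-07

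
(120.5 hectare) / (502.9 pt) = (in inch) 2.674e+08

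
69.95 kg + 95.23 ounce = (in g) 7.265e+04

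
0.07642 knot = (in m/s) 0.03931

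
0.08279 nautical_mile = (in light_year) 1.621e-14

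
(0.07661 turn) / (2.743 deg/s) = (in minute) 0.1676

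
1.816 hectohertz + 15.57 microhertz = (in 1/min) 1.09e+04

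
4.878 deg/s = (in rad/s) 0.08514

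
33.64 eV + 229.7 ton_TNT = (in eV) 5.998e+30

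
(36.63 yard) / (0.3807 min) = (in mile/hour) 3.28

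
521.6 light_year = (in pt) 1.399e+22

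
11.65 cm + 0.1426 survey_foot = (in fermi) 1.6e+14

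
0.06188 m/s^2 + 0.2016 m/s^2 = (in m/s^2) 0.2635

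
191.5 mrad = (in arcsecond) 3.95e+04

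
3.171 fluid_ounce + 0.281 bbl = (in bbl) 0.2816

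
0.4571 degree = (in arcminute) 27.43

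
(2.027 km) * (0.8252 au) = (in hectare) 2.502e+10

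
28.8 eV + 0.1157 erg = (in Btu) 1.097e-11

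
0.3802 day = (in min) 547.5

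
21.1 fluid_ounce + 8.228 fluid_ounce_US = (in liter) 0.8673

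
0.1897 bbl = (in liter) 30.16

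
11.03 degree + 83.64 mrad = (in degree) 15.82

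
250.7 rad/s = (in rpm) 2394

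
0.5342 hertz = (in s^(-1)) 0.5342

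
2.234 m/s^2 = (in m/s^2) 2.234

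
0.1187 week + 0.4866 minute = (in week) 0.1187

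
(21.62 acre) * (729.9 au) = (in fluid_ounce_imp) 3.362e+23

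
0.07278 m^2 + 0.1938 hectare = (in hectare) 0.1938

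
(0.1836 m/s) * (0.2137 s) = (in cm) 3.924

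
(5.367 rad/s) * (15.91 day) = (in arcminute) 2.536e+10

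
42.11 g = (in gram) 42.11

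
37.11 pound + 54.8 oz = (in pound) 40.53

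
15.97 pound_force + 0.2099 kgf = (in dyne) 7.31e+06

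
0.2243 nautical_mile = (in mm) 4.154e+05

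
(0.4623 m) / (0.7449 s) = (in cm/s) 62.06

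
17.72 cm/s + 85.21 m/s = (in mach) 0.2508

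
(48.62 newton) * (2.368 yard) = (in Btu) 0.09978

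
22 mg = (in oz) 0.000776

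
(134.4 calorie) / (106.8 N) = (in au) 3.52e-11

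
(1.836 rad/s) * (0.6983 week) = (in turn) 1.234e+05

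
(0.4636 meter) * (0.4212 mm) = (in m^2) 0.0001953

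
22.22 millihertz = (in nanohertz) 2.222e+07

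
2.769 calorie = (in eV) 7.231e+19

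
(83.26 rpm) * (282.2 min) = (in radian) 1.476e+05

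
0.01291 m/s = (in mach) 3.791e-05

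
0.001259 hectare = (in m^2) 12.59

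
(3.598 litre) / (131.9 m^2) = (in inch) 0.001074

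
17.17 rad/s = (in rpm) 164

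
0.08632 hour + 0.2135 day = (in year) 0.0005948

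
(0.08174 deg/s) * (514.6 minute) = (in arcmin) 1.514e+05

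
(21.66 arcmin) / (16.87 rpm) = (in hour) 9.907e-07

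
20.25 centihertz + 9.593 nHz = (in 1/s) 0.2025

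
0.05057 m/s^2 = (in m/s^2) 0.05057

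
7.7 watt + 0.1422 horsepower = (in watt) 113.7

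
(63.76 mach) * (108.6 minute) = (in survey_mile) 8.79e+04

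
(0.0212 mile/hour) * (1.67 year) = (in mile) 310.1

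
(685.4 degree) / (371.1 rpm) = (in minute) 0.00513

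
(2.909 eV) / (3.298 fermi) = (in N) 0.0001413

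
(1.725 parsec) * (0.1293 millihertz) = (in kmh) 2.478e+13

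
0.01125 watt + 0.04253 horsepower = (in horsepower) 0.04255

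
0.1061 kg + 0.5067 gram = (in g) 106.6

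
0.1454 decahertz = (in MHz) 1.454e-06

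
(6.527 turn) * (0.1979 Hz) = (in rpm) 77.5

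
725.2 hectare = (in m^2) 7.252e+06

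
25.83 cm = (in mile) 0.0001605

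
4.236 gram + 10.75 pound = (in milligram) 4.88e+06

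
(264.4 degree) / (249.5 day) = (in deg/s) 1.227e-05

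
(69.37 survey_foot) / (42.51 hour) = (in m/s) 0.0001382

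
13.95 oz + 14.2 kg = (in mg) 1.46e+07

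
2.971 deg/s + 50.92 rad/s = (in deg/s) 2920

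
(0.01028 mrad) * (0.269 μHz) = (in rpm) 2.641e-11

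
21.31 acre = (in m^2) 8.624e+04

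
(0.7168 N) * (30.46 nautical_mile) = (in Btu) 38.33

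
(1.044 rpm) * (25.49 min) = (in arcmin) 5.748e+05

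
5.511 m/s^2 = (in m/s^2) 5.511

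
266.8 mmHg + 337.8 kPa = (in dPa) 3.734e+06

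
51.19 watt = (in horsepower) 0.06865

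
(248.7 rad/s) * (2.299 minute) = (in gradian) 2.184e+06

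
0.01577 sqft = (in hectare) 1.465e-07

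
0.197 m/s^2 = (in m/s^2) 0.197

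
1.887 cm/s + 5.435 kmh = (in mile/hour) 3.419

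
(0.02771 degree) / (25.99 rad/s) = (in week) 3.077e-11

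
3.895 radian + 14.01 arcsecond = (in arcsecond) 8.034e+05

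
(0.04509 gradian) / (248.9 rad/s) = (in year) 9.023e-14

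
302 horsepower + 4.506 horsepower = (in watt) 2.286e+05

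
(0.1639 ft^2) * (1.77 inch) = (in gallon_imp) 0.1506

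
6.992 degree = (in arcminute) 419.5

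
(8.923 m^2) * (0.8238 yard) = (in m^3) 6.722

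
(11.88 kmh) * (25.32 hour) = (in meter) 3.008e+05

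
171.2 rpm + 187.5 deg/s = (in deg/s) 1215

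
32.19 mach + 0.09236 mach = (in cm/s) 1.099e+06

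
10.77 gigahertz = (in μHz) 1.077e+16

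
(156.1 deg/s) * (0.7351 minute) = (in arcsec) 2.479e+07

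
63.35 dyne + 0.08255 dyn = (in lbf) 0.0001426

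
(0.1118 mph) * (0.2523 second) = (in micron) 1.261e+04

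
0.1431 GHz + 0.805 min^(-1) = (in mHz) 1.431e+11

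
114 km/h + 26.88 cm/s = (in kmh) 115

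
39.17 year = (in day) 1.43e+04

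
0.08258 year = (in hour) 723.4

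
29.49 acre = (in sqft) 1.285e+06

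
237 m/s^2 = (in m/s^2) 237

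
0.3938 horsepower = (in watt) 293.7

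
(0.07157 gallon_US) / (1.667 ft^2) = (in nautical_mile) 9.446e-07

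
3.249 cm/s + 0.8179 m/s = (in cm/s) 85.04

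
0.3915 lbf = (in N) 1.741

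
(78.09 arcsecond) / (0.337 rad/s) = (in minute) 1.872e-05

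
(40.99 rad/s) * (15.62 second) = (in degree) 3.668e+04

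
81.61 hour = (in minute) 4897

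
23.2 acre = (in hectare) 9.389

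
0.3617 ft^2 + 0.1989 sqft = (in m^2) 0.05208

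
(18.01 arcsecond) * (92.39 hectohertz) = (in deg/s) 46.22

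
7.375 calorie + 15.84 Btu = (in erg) 1.674e+11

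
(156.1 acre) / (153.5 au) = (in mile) 1.709e-11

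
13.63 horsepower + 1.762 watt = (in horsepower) 13.63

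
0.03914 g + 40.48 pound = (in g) 1.836e+04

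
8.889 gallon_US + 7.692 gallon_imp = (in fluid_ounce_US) 2320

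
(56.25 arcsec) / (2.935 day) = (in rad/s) 1.075e-09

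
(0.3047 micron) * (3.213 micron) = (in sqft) 1.054e-11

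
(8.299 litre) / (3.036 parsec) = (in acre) 2.189e-23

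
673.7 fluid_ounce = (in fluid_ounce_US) 673.7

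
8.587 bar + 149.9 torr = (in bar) 8.787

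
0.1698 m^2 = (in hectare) 1.698e-05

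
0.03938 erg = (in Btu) 3.733e-12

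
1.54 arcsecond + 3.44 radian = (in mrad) 3440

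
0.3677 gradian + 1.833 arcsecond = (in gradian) 0.3683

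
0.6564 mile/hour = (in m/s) 0.2934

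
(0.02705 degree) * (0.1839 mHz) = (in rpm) 8.291e-07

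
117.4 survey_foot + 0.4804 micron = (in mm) 3.578e+04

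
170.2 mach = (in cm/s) 5.795e+06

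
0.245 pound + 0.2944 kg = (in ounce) 14.3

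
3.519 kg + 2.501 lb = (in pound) 10.26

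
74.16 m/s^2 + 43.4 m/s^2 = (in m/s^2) 117.6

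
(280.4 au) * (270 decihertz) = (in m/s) 1.133e+15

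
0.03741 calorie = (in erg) 1.565e+06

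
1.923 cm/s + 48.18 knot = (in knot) 48.22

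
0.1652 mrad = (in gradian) 0.01052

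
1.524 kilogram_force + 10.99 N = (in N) 25.94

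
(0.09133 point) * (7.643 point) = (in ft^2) 9.351e-07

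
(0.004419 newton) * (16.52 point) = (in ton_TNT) 6.155e-15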